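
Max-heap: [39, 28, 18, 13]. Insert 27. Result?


Append 27: [39, 28, 18, 13, 27]
Bubble up: no swaps needed
Result: [39, 28, 18, 13, 27]


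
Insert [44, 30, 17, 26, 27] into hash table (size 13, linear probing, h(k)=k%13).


Insertions: 44->slot 5; 30->slot 4; 17->slot 6; 26->slot 0; 27->slot 1
Table: [26, 27, None, None, 30, 44, 17, None, None, None, None, None, None]


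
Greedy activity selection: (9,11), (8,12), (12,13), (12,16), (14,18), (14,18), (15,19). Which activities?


Greedy: pick earliest-ending, then skip overlaps.
Selected (3 activities): [(9, 11), (12, 13), (14, 18)]


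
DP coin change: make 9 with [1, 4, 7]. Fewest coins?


dp[0]=0; dp[i]=1+min(dp[i-c] for c in coins)
...dp[4]=1, dp[5]=2, dp[6]=3, dp[7]=1, dp[8]=2, dp[9]=3
Minimum coins for 9 = 3


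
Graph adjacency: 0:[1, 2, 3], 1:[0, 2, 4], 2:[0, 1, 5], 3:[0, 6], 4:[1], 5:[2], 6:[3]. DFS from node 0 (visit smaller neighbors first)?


DFS stack-based: start with [0]
Visit order: [0, 1, 2, 5, 4, 3, 6]


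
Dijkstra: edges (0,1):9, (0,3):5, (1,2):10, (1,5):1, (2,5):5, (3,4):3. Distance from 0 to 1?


Dijkstra from 0:
Distances: {0: 0, 1: 9, 2: 15, 3: 5, 4: 8, 5: 10}
Shortest distance to 1 = 9, path = [0, 1]


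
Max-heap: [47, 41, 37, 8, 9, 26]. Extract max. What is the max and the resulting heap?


Max = 47
Replace root with last, heapify down
Resulting heap: [41, 26, 37, 8, 9]


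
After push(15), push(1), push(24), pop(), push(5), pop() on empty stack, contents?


push(15) -> [15]
push(1) -> [15, 1]
push(24) -> [15, 1, 24]
pop() returns 24 -> [15, 1]
push(5) -> [15, 1, 5]
pop() returns 5 -> [15, 1]
Final stack (bottom to top): [15, 1]


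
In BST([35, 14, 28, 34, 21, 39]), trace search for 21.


BST root = 35
Search for 21: compare at each node
Path: [35, 14, 28, 21]


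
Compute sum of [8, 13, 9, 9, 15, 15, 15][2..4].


Prefix sums: [0, 8, 21, 30, 39, 54, 69, 84]
Sum[2..4] = prefix[5] - prefix[2] = 54 - 21 = 33


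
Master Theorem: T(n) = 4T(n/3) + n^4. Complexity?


a=4, b=3, c=4. log_3(4)=1.262 < c=4. Case 3: O(n^c) = O(n^4)
Complexity: O(n^4)


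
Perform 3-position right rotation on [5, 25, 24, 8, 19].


Right rotate by 3: [24, 8, 19, 5, 25]


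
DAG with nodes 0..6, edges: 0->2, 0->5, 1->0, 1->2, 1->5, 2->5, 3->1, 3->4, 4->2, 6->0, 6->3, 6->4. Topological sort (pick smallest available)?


Kahn's algorithm, process smallest node first
Order: [6, 3, 1, 0, 4, 2, 5]


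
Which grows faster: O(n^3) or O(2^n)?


cubic grows slower than exponential
O(n^3) is asymptotically smaller; O(2^n) grows faster


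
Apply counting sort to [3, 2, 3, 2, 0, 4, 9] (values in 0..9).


Count array: [1, 0, 2, 2, 1, 0, 0, 0, 0, 1]
Reconstruct: [0, 2, 2, 3, 3, 4, 9]


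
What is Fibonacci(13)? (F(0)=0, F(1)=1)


F(n)=F(n-1)+F(n-2)
...F(11)=89, F(12)=144, F(13)=233


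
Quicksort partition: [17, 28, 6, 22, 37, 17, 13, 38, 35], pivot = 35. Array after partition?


Elements <= 35 go left of pivot.
Result: [17, 28, 6, 22, 17, 13, 35, 38, 37], pivot at index 6


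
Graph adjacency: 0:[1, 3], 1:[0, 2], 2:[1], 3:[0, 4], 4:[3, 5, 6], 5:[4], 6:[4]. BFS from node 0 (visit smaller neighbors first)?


BFS queue: start with [0]
Visit order: [0, 1, 3, 2, 4, 5, 6]


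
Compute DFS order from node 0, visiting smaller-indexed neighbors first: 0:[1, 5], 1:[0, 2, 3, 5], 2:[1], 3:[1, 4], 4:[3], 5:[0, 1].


DFS stack-based: start with [0]
Visit order: [0, 1, 2, 3, 4, 5]


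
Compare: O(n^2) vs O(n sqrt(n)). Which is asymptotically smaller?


n^1.5 grows slower than quadratic
O(n sqrt(n)) is asymptotically smaller; O(n^2) grows faster


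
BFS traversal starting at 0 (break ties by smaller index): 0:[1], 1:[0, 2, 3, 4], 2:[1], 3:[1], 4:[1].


BFS queue: start with [0]
Visit order: [0, 1, 2, 3, 4]


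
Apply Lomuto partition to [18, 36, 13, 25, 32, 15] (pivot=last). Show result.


Elements <= 15 go left of pivot.
Result: [13, 15, 18, 25, 32, 36], pivot at index 1


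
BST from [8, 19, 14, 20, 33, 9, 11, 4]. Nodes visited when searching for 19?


BST root = 8
Search for 19: compare at each node
Path: [8, 19]


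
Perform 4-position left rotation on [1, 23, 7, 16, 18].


Left rotate by 4: [18, 1, 23, 7, 16]


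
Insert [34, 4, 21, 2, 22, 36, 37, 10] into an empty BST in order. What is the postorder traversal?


Root = 34; build tree by BST insertion.
Postorder traversal: [2, 10, 22, 21, 4, 37, 36, 34]


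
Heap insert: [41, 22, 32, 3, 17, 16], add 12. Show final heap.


Append 12: [41, 22, 32, 3, 17, 16, 12]
Bubble up: no swaps needed
Result: [41, 22, 32, 3, 17, 16, 12]


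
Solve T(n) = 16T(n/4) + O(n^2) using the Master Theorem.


a=16, b=4, c=2. log_4(16)=2 = c=2. Case 2: O(n^c log n) = O(n^2 log n)
Complexity: O(n^2 log n)


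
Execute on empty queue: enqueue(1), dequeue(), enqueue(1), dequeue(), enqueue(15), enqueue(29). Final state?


enqueue(1) -> [1]
dequeue() returns 1 -> []
enqueue(1) -> [1]
dequeue() returns 1 -> []
enqueue(15) -> [15]
enqueue(29) -> [15, 29]
Final queue (front to back): [15, 29]


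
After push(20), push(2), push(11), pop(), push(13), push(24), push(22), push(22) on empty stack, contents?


push(20) -> [20]
push(2) -> [20, 2]
push(11) -> [20, 2, 11]
pop() returns 11 -> [20, 2]
push(13) -> [20, 2, 13]
push(24) -> [20, 2, 13, 24]
push(22) -> [20, 2, 13, 24, 22]
push(22) -> [20, 2, 13, 24, 22, 22]
Final stack (bottom to top): [20, 2, 13, 24, 22, 22]


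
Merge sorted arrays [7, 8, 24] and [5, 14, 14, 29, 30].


Compare heads, take smaller each step.
Merged: [5, 7, 8, 14, 14, 24, 29, 30]


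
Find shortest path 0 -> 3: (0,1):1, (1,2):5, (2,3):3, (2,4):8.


Dijkstra from 0:
Distances: {0: 0, 1: 1, 2: 6, 3: 9, 4: 14}
Shortest distance to 3 = 9, path = [0, 1, 2, 3]


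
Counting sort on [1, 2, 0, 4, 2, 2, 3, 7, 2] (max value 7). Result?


Count array: [1, 1, 4, 1, 1, 0, 0, 1]
Reconstruct: [0, 1, 2, 2, 2, 2, 3, 4, 7]


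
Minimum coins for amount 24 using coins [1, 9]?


dp[0]=0; dp[i]=1+min(dp[i-c] for c in coins)
...dp[19]=3, dp[20]=4, dp[21]=5, dp[22]=6, dp[23]=7, dp[24]=8
Minimum coins for 24 = 8


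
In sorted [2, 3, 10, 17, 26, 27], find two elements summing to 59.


Two pointers: lo=0, hi=5
No pair sums to 59


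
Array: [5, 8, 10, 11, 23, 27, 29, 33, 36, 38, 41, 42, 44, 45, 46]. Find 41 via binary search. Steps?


Search for 41:
[0,14] mid=7 arr[7]=33
[8,14] mid=11 arr[11]=42
[8,10] mid=9 arr[9]=38
[10,10] mid=10 arr[10]=41
Total: 4 comparisons


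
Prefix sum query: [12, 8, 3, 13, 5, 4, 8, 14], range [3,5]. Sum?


Prefix sums: [0, 12, 20, 23, 36, 41, 45, 53, 67]
Sum[3..5] = prefix[6] - prefix[3] = 45 - 23 = 22


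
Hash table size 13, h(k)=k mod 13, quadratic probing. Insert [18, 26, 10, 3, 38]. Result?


Insertions: 18->slot 5; 26->slot 0; 10->slot 10; 3->slot 3; 38->slot 12
Table: [26, None, None, 3, None, 18, None, None, None, None, 10, None, 38]


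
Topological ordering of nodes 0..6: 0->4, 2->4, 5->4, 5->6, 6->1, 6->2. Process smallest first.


Kahn's algorithm, process smallest node first
Order: [0, 3, 5, 6, 1, 2, 4]


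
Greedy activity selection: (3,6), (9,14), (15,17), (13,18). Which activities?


Greedy: pick earliest-ending, then skip overlaps.
Selected (3 activities): [(3, 6), (9, 14), (15, 17)]


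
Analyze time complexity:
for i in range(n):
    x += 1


Per nesting level: O(n) = O(n)
Complexity: O(n)


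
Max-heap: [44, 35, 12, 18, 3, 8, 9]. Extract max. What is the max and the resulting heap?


Max = 44
Replace root with last, heapify down
Resulting heap: [35, 18, 12, 9, 3, 8]


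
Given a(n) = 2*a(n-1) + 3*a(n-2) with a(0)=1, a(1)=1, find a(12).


Build bottom-up:
...a(10)=29525, a(11)=88573, a(12)=2*88573+3*29525=265721


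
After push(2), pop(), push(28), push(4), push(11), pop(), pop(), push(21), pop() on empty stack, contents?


push(2) -> [2]
pop() returns 2 -> []
push(28) -> [28]
push(4) -> [28, 4]
push(11) -> [28, 4, 11]
pop() returns 11 -> [28, 4]
pop() returns 4 -> [28]
push(21) -> [28, 21]
pop() returns 21 -> [28]
Final stack (bottom to top): [28]


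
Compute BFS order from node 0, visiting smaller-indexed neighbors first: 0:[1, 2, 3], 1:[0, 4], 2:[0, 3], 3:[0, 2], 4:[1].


BFS queue: start with [0]
Visit order: [0, 1, 2, 3, 4]


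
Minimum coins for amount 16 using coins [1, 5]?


dp[0]=0; dp[i]=1+min(dp[i-c] for c in coins)
...dp[11]=3, dp[12]=4, dp[13]=5, dp[14]=6, dp[15]=3, dp[16]=4
Minimum coins for 16 = 4


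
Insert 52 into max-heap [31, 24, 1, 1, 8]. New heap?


Append 52: [31, 24, 1, 1, 8, 52]
Bubble up: swap idx 5(52) with idx 2(1); swap idx 2(52) with idx 0(31)
Result: [52, 24, 31, 1, 8, 1]


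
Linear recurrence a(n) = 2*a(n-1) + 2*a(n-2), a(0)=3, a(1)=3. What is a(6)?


Build bottom-up:
...a(4)=84, a(5)=228, a(6)=2*228+2*84=624


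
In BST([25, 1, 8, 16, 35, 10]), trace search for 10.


BST root = 25
Search for 10: compare at each node
Path: [25, 1, 8, 16, 10]


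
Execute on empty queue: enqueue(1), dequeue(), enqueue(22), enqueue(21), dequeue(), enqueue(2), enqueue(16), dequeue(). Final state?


enqueue(1) -> [1]
dequeue() returns 1 -> []
enqueue(22) -> [22]
enqueue(21) -> [22, 21]
dequeue() returns 22 -> [21]
enqueue(2) -> [21, 2]
enqueue(16) -> [21, 2, 16]
dequeue() returns 21 -> [2, 16]
Final queue (front to back): [2, 16]


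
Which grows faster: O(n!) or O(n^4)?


quartic grows slower than factorial
O(n^4) is asymptotically smaller; O(n!) grows faster


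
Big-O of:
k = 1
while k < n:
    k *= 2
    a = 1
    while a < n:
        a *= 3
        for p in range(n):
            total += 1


Per nesting level: O(log n) * O(log n) * O(n) = O(n (log n)^2)
Complexity: O(n (log n)^2)


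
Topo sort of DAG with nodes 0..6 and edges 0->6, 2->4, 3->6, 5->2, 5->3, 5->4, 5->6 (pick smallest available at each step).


Kahn's algorithm, process smallest node first
Order: [0, 1, 5, 2, 3, 4, 6]


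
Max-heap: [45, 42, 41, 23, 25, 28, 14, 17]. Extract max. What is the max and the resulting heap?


Max = 45
Replace root with last, heapify down
Resulting heap: [42, 25, 41, 23, 17, 28, 14]


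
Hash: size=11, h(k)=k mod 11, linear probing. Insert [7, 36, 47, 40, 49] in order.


Insertions: 7->slot 7; 36->slot 3; 47->slot 4; 40->slot 8; 49->slot 5
Table: [None, None, None, 36, 47, 49, None, 7, 40, None, None]


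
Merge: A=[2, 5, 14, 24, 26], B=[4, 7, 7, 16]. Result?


Compare heads, take smaller each step.
Merged: [2, 4, 5, 7, 7, 14, 16, 24, 26]


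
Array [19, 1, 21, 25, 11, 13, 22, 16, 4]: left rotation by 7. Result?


Left rotate by 7: [16, 4, 19, 1, 21, 25, 11, 13, 22]


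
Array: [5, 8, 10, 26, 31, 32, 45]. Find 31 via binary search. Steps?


Search for 31:
[0,6] mid=3 arr[3]=26
[4,6] mid=5 arr[5]=32
[4,4] mid=4 arr[4]=31
Total: 3 comparisons


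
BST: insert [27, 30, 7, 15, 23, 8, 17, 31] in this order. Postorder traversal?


Root = 27; build tree by BST insertion.
Postorder traversal: [8, 17, 23, 15, 7, 31, 30, 27]


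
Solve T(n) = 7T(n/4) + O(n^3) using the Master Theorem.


a=7, b=4, c=3. log_4(7)=1.404 < c=3. Case 3: O(n^c) = O(n^3)
Complexity: O(n^3)


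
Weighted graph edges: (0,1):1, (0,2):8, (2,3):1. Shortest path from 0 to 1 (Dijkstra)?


Dijkstra from 0:
Distances: {0: 0, 1: 1, 2: 8, 3: 9}
Shortest distance to 1 = 1, path = [0, 1]


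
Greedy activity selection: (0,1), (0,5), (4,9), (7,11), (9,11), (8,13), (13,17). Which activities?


Greedy: pick earliest-ending, then skip overlaps.
Selected (4 activities): [(0, 1), (4, 9), (9, 11), (13, 17)]


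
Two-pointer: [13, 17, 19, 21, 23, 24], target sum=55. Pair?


Two pointers: lo=0, hi=5
No pair sums to 55


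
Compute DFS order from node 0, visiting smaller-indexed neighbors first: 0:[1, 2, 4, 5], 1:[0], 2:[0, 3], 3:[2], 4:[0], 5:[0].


DFS stack-based: start with [0]
Visit order: [0, 1, 2, 3, 4, 5]


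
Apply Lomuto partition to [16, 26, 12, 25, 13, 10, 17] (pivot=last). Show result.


Elements <= 17 go left of pivot.
Result: [16, 12, 13, 10, 17, 25, 26], pivot at index 4


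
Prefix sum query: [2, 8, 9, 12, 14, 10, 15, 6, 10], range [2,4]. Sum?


Prefix sums: [0, 2, 10, 19, 31, 45, 55, 70, 76, 86]
Sum[2..4] = prefix[5] - prefix[2] = 45 - 10 = 35


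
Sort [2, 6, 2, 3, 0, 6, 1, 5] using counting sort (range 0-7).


Count array: [1, 1, 2, 1, 0, 1, 2, 0]
Reconstruct: [0, 1, 2, 2, 3, 5, 6, 6]


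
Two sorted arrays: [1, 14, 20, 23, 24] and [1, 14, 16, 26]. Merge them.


Compare heads, take smaller each step.
Merged: [1, 1, 14, 14, 16, 20, 23, 24, 26]


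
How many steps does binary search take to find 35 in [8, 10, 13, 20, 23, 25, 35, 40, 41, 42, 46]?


Search for 35:
[0,10] mid=5 arr[5]=25
[6,10] mid=8 arr[8]=41
[6,7] mid=6 arr[6]=35
Total: 3 comparisons


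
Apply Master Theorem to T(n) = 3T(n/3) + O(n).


a=3, b=3, c=1. log_3(3)=1 = c=1. Case 2: O(n^c log n) = O(n log n)
Complexity: O(n log n)


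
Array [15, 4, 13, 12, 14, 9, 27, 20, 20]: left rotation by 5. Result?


Left rotate by 5: [9, 27, 20, 20, 15, 4, 13, 12, 14]


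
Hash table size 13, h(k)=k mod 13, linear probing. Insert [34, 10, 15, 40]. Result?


Insertions: 34->slot 8; 10->slot 10; 15->slot 2; 40->slot 1
Table: [None, 40, 15, None, None, None, None, None, 34, None, 10, None, None]


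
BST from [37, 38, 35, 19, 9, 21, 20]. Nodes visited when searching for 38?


BST root = 37
Search for 38: compare at each node
Path: [37, 38]


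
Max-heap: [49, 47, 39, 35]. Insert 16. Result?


Append 16: [49, 47, 39, 35, 16]
Bubble up: no swaps needed
Result: [49, 47, 39, 35, 16]


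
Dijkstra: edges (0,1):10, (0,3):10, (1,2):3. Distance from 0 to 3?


Dijkstra from 0:
Distances: {0: 0, 1: 10, 2: 13, 3: 10}
Shortest distance to 3 = 10, path = [0, 3]


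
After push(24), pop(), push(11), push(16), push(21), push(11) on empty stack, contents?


push(24) -> [24]
pop() returns 24 -> []
push(11) -> [11]
push(16) -> [11, 16]
push(21) -> [11, 16, 21]
push(11) -> [11, 16, 21, 11]
Final stack (bottom to top): [11, 16, 21, 11]


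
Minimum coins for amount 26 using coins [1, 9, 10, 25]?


dp[0]=0; dp[i]=1+min(dp[i-c] for c in coins)
...dp[21]=3, dp[22]=4, dp[23]=5, dp[24]=6, dp[25]=1, dp[26]=2
Minimum coins for 26 = 2


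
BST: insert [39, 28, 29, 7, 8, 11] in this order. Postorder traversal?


Root = 39; build tree by BST insertion.
Postorder traversal: [11, 8, 7, 29, 28, 39]


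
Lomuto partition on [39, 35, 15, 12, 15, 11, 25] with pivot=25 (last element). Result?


Elements <= 25 go left of pivot.
Result: [15, 12, 15, 11, 25, 35, 39], pivot at index 4


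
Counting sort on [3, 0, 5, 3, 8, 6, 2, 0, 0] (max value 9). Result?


Count array: [3, 0, 1, 2, 0, 1, 1, 0, 1, 0]
Reconstruct: [0, 0, 0, 2, 3, 3, 5, 6, 8]


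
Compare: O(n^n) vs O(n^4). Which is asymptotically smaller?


quartic grows slower than n^n
O(n^4) is asymptotically smaller; O(n^n) grows faster


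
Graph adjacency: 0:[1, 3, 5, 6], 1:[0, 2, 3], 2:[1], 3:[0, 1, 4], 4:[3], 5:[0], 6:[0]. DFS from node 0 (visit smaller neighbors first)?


DFS stack-based: start with [0]
Visit order: [0, 1, 2, 3, 4, 5, 6]


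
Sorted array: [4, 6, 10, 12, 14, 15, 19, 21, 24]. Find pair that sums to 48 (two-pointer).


Two pointers: lo=0, hi=8
No pair sums to 48


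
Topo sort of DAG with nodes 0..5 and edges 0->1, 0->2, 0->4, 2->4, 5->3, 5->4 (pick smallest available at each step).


Kahn's algorithm, process smallest node first
Order: [0, 1, 2, 5, 3, 4]


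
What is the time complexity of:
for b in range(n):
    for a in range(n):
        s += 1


Per nesting level: O(n) * O(n) = O(n^2)
Complexity: O(n^2)


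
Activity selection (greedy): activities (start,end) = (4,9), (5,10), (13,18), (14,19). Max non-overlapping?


Greedy: pick earliest-ending, then skip overlaps.
Selected (2 activities): [(4, 9), (13, 18)]


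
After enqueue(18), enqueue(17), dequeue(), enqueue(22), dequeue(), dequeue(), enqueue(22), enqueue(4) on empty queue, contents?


enqueue(18) -> [18]
enqueue(17) -> [18, 17]
dequeue() returns 18 -> [17]
enqueue(22) -> [17, 22]
dequeue() returns 17 -> [22]
dequeue() returns 22 -> []
enqueue(22) -> [22]
enqueue(4) -> [22, 4]
Final queue (front to back): [22, 4]


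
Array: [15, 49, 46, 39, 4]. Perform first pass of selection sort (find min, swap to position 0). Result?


After one pass: [4, 49, 46, 39, 15]


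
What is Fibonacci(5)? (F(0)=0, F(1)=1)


F(n)=F(n-1)+F(n-2)
...F(3)=2, F(4)=3, F(5)=5


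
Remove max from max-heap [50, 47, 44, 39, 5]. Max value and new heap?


Max = 50
Replace root with last, heapify down
Resulting heap: [47, 39, 44, 5]


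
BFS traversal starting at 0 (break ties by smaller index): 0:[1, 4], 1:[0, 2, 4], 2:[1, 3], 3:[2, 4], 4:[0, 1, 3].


BFS queue: start with [0]
Visit order: [0, 1, 4, 2, 3]


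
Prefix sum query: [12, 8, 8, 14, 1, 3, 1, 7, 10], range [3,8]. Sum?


Prefix sums: [0, 12, 20, 28, 42, 43, 46, 47, 54, 64]
Sum[3..8] = prefix[9] - prefix[3] = 64 - 28 = 36


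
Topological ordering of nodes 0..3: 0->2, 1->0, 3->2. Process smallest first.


Kahn's algorithm, process smallest node first
Order: [1, 0, 3, 2]


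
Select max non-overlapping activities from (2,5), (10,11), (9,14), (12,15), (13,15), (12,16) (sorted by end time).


Greedy: pick earliest-ending, then skip overlaps.
Selected (3 activities): [(2, 5), (10, 11), (12, 15)]


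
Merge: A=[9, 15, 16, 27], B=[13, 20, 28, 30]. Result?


Compare heads, take smaller each step.
Merged: [9, 13, 15, 16, 20, 27, 28, 30]


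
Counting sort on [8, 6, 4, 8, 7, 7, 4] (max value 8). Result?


Count array: [0, 0, 0, 0, 2, 0, 1, 2, 2]
Reconstruct: [4, 4, 6, 7, 7, 8, 8]


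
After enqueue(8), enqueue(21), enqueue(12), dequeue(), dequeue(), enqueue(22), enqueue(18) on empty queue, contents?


enqueue(8) -> [8]
enqueue(21) -> [8, 21]
enqueue(12) -> [8, 21, 12]
dequeue() returns 8 -> [21, 12]
dequeue() returns 21 -> [12]
enqueue(22) -> [12, 22]
enqueue(18) -> [12, 22, 18]
Final queue (front to back): [12, 22, 18]


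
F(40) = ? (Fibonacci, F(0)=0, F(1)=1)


F(n)=F(n-1)+F(n-2)
...F(38)=39088169, F(39)=63245986, F(40)=102334155


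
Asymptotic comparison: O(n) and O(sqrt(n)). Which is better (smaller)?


sublinear grows slower than linear
O(sqrt(n)) is asymptotically smaller; O(n) grows faster


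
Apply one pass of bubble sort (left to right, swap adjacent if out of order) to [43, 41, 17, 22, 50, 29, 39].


After one pass: [41, 17, 22, 43, 29, 39, 50]


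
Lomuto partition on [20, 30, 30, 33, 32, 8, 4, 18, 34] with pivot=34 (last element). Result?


Elements <= 34 go left of pivot.
Result: [20, 30, 30, 33, 32, 8, 4, 18, 34], pivot at index 8


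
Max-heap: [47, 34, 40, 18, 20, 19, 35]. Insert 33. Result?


Append 33: [47, 34, 40, 18, 20, 19, 35, 33]
Bubble up: swap idx 7(33) with idx 3(18)
Result: [47, 34, 40, 33, 20, 19, 35, 18]


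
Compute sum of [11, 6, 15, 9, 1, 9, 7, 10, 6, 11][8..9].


Prefix sums: [0, 11, 17, 32, 41, 42, 51, 58, 68, 74, 85]
Sum[8..9] = prefix[10] - prefix[8] = 85 - 68 = 17


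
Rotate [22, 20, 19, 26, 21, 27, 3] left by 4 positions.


Left rotate by 4: [21, 27, 3, 22, 20, 19, 26]


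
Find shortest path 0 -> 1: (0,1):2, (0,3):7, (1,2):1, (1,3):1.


Dijkstra from 0:
Distances: {0: 0, 1: 2, 2: 3, 3: 3}
Shortest distance to 1 = 2, path = [0, 1]


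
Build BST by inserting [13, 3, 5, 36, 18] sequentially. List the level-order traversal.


Root = 13; build tree by BST insertion.
Level-Order traversal: [13, 3, 36, 5, 18]


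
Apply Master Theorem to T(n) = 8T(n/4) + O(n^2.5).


a=8, b=4, c=2.5. log_4(8)=1.5 < c=2.5. Case 3: O(n^c) = O(n^2.500)
Complexity: O(n^2.500)


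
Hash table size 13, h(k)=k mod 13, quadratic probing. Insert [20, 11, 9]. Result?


Insertions: 20->slot 7; 11->slot 11; 9->slot 9
Table: [None, None, None, None, None, None, None, 20, None, 9, None, 11, None]


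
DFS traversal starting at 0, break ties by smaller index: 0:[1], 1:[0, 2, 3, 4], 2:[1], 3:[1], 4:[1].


DFS stack-based: start with [0]
Visit order: [0, 1, 2, 3, 4]


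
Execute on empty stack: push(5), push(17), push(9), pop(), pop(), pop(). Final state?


push(5) -> [5]
push(17) -> [5, 17]
push(9) -> [5, 17, 9]
pop() returns 9 -> [5, 17]
pop() returns 17 -> [5]
pop() returns 5 -> []
Final stack (bottom to top): []


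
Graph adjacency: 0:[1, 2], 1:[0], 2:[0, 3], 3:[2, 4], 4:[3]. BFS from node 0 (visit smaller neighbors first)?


BFS queue: start with [0]
Visit order: [0, 1, 2, 3, 4]


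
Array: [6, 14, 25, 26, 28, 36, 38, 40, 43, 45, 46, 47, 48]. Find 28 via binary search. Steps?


Search for 28:
[0,12] mid=6 arr[6]=38
[0,5] mid=2 arr[2]=25
[3,5] mid=4 arr[4]=28
Total: 3 comparisons


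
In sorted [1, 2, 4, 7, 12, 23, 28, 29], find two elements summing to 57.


Two pointers: lo=0, hi=7
Found pair: (28, 29) summing to 57


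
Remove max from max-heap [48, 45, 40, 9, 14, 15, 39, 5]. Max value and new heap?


Max = 48
Replace root with last, heapify down
Resulting heap: [45, 14, 40, 9, 5, 15, 39]


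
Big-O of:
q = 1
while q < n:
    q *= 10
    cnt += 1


Per nesting level: O(log n) = O(log n)
Complexity: O(log n)


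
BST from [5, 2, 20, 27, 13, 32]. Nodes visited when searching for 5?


BST root = 5
Search for 5: compare at each node
Path: [5]


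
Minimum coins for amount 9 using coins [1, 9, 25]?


dp[0]=0; dp[i]=1+min(dp[i-c] for c in coins)
...dp[4]=4, dp[5]=5, dp[6]=6, dp[7]=7, dp[8]=8, dp[9]=1
Minimum coins for 9 = 1


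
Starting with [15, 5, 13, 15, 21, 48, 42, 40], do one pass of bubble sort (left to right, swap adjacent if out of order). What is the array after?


After one pass: [5, 13, 15, 15, 21, 42, 40, 48]


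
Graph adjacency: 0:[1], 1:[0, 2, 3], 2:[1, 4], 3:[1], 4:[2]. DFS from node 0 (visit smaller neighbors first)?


DFS stack-based: start with [0]
Visit order: [0, 1, 2, 4, 3]


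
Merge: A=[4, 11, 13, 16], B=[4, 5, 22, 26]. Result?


Compare heads, take smaller each step.
Merged: [4, 4, 5, 11, 13, 16, 22, 26]


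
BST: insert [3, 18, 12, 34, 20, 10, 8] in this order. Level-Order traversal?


Root = 3; build tree by BST insertion.
Level-Order traversal: [3, 18, 12, 34, 10, 20, 8]


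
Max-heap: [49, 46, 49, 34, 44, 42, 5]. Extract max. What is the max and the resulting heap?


Max = 49
Replace root with last, heapify down
Resulting heap: [49, 46, 42, 34, 44, 5]


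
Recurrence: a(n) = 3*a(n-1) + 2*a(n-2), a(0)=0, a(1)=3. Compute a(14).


Build bottom-up:
...a(12)=3030885, a(13)=10794657, a(14)=3*10794657+2*3030885=38445741


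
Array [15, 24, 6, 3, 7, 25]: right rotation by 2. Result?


Right rotate by 2: [7, 25, 15, 24, 6, 3]


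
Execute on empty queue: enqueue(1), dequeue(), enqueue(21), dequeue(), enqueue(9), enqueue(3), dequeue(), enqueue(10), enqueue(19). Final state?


enqueue(1) -> [1]
dequeue() returns 1 -> []
enqueue(21) -> [21]
dequeue() returns 21 -> []
enqueue(9) -> [9]
enqueue(3) -> [9, 3]
dequeue() returns 9 -> [3]
enqueue(10) -> [3, 10]
enqueue(19) -> [3, 10, 19]
Final queue (front to back): [3, 10, 19]


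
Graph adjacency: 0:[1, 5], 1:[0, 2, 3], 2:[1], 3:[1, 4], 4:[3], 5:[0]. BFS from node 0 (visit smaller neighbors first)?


BFS queue: start with [0]
Visit order: [0, 1, 5, 2, 3, 4]


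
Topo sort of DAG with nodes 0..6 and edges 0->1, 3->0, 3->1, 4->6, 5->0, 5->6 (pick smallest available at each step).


Kahn's algorithm, process smallest node first
Order: [2, 3, 4, 5, 0, 1, 6]


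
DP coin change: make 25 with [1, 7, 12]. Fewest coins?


dp[0]=0; dp[i]=1+min(dp[i-c] for c in coins)
...dp[20]=3, dp[21]=3, dp[22]=4, dp[23]=5, dp[24]=2, dp[25]=3
Minimum coins for 25 = 3


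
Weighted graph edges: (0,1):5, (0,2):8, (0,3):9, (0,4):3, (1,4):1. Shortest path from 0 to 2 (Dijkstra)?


Dijkstra from 0:
Distances: {0: 0, 1: 4, 2: 8, 3: 9, 4: 3}
Shortest distance to 2 = 8, path = [0, 2]


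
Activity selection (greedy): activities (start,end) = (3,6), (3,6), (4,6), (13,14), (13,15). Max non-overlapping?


Greedy: pick earliest-ending, then skip overlaps.
Selected (2 activities): [(3, 6), (13, 14)]


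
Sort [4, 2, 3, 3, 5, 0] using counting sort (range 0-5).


Count array: [1, 0, 1, 2, 1, 1]
Reconstruct: [0, 2, 3, 3, 4, 5]


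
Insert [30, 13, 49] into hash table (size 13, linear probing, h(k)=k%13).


Insertions: 30->slot 4; 13->slot 0; 49->slot 10
Table: [13, None, None, None, 30, None, None, None, None, None, 49, None, None]


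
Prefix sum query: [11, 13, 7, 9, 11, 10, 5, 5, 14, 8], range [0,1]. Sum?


Prefix sums: [0, 11, 24, 31, 40, 51, 61, 66, 71, 85, 93]
Sum[0..1] = prefix[2] - prefix[0] = 24 - 0 = 24


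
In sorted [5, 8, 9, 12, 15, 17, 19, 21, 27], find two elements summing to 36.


Two pointers: lo=0, hi=8
Found pair: (9, 27) summing to 36


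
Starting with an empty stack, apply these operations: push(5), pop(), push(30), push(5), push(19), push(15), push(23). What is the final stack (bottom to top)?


push(5) -> [5]
pop() returns 5 -> []
push(30) -> [30]
push(5) -> [30, 5]
push(19) -> [30, 5, 19]
push(15) -> [30, 5, 19, 15]
push(23) -> [30, 5, 19, 15, 23]
Final stack (bottom to top): [30, 5, 19, 15, 23]


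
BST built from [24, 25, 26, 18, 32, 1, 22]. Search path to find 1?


BST root = 24
Search for 1: compare at each node
Path: [24, 18, 1]


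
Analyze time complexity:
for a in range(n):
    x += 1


Per nesting level: O(n) = O(n)
Complexity: O(n)


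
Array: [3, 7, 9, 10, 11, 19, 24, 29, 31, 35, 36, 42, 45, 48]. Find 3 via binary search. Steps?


Search for 3:
[0,13] mid=6 arr[6]=24
[0,5] mid=2 arr[2]=9
[0,1] mid=0 arr[0]=3
Total: 3 comparisons


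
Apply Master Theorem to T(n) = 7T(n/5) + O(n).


a=7, b=5, c=1. log_5(7)=1.209 > c=1. Case 1: O(n^log_b(a)) = O(n^1.209)
Complexity: O(n^1.209)


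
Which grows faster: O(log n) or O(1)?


constant grows slower than logarithmic
O(1) is asymptotically smaller; O(log n) grows faster


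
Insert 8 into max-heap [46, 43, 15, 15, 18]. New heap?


Append 8: [46, 43, 15, 15, 18, 8]
Bubble up: no swaps needed
Result: [46, 43, 15, 15, 18, 8]


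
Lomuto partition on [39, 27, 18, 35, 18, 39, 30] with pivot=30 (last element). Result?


Elements <= 30 go left of pivot.
Result: [27, 18, 18, 30, 39, 39, 35], pivot at index 3


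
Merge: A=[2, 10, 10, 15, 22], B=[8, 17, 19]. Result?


Compare heads, take smaller each step.
Merged: [2, 8, 10, 10, 15, 17, 19, 22]


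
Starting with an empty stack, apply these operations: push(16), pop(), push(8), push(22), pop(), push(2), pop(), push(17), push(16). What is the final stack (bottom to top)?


push(16) -> [16]
pop() returns 16 -> []
push(8) -> [8]
push(22) -> [8, 22]
pop() returns 22 -> [8]
push(2) -> [8, 2]
pop() returns 2 -> [8]
push(17) -> [8, 17]
push(16) -> [8, 17, 16]
Final stack (bottom to top): [8, 17, 16]


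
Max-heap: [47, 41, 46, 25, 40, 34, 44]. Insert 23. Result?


Append 23: [47, 41, 46, 25, 40, 34, 44, 23]
Bubble up: no swaps needed
Result: [47, 41, 46, 25, 40, 34, 44, 23]


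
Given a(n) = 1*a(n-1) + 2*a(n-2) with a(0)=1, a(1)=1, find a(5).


Build bottom-up:
...a(3)=5, a(4)=11, a(5)=1*11+2*5=21


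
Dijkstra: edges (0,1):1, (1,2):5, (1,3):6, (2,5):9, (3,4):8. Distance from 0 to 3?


Dijkstra from 0:
Distances: {0: 0, 1: 1, 2: 6, 3: 7, 4: 15, 5: 15}
Shortest distance to 3 = 7, path = [0, 1, 3]


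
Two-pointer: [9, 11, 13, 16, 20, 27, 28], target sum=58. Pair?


Two pointers: lo=0, hi=6
No pair sums to 58


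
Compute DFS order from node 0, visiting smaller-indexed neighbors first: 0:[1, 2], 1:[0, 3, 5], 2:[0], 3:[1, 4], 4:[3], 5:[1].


DFS stack-based: start with [0]
Visit order: [0, 1, 3, 4, 5, 2]


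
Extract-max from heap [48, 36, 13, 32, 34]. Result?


Max = 48
Replace root with last, heapify down
Resulting heap: [36, 34, 13, 32]


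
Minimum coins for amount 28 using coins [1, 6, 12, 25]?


dp[0]=0; dp[i]=1+min(dp[i-c] for c in coins)
...dp[23]=7, dp[24]=2, dp[25]=1, dp[26]=2, dp[27]=3, dp[28]=4
Minimum coins for 28 = 4


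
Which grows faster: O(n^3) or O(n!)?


cubic grows slower than factorial
O(n^3) is asymptotically smaller; O(n!) grows faster


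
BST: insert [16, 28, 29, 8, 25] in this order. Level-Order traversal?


Root = 16; build tree by BST insertion.
Level-Order traversal: [16, 8, 28, 25, 29]


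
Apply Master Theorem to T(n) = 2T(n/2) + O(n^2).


a=2, b=2, c=2. log_2(2)=1 < c=2. Case 3: O(n^c) = O(n^2)
Complexity: O(n^2)


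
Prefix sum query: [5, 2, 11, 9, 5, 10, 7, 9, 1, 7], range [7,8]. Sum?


Prefix sums: [0, 5, 7, 18, 27, 32, 42, 49, 58, 59, 66]
Sum[7..8] = prefix[9] - prefix[7] = 59 - 49 = 10


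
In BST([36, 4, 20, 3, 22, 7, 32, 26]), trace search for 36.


BST root = 36
Search for 36: compare at each node
Path: [36]


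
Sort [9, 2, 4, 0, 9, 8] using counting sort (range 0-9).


Count array: [1, 0, 1, 0, 1, 0, 0, 0, 1, 2]
Reconstruct: [0, 2, 4, 8, 9, 9]


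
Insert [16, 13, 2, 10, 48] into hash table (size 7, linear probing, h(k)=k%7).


Insertions: 16->slot 2; 13->slot 6; 2->slot 3; 10->slot 4; 48->slot 0
Table: [48, None, 16, 2, 10, None, 13]


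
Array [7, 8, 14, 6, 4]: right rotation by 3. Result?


Right rotate by 3: [14, 6, 4, 7, 8]


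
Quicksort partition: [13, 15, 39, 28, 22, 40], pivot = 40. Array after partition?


Elements <= 40 go left of pivot.
Result: [13, 15, 39, 28, 22, 40], pivot at index 5


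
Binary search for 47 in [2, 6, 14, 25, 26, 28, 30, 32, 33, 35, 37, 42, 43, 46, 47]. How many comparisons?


Search for 47:
[0,14] mid=7 arr[7]=32
[8,14] mid=11 arr[11]=42
[12,14] mid=13 arr[13]=46
[14,14] mid=14 arr[14]=47
Total: 4 comparisons


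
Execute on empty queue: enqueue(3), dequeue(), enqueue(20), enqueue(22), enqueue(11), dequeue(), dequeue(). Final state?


enqueue(3) -> [3]
dequeue() returns 3 -> []
enqueue(20) -> [20]
enqueue(22) -> [20, 22]
enqueue(11) -> [20, 22, 11]
dequeue() returns 20 -> [22, 11]
dequeue() returns 22 -> [11]
Final queue (front to back): [11]


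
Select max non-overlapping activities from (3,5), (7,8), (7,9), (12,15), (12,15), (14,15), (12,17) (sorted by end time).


Greedy: pick earliest-ending, then skip overlaps.
Selected (3 activities): [(3, 5), (7, 8), (12, 15)]


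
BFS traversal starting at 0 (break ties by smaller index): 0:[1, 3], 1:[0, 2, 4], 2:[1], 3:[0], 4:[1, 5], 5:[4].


BFS queue: start with [0]
Visit order: [0, 1, 3, 2, 4, 5]


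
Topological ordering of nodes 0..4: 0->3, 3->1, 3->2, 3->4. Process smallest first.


Kahn's algorithm, process smallest node first
Order: [0, 3, 1, 2, 4]


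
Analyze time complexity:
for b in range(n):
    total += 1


Per nesting level: O(n) = O(n)
Complexity: O(n)


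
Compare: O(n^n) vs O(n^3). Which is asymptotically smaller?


cubic grows slower than n^n
O(n^3) is asymptotically smaller; O(n^n) grows faster


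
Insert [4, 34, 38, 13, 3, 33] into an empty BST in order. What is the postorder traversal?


Root = 4; build tree by BST insertion.
Postorder traversal: [3, 33, 13, 38, 34, 4]


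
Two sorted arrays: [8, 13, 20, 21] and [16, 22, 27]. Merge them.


Compare heads, take smaller each step.
Merged: [8, 13, 16, 20, 21, 22, 27]


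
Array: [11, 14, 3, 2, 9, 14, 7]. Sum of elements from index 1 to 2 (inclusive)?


Prefix sums: [0, 11, 25, 28, 30, 39, 53, 60]
Sum[1..2] = prefix[3] - prefix[1] = 28 - 11 = 17


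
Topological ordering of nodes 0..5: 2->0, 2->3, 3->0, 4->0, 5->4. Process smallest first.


Kahn's algorithm, process smallest node first
Order: [1, 2, 3, 5, 4, 0]


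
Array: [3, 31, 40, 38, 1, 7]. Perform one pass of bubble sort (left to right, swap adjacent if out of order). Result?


After one pass: [3, 31, 38, 1, 7, 40]


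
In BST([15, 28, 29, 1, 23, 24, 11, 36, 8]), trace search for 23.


BST root = 15
Search for 23: compare at each node
Path: [15, 28, 23]


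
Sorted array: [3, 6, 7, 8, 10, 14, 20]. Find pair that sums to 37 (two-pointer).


Two pointers: lo=0, hi=6
No pair sums to 37


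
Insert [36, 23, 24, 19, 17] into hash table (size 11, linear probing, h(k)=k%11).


Insertions: 36->slot 3; 23->slot 1; 24->slot 2; 19->slot 8; 17->slot 6
Table: [None, 23, 24, 36, None, None, 17, None, 19, None, None]


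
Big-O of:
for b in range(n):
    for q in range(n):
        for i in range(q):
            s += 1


Per nesting level: O(n) * O(n) * O(n) [triangular over q] = O(n^3)
Complexity: O(n^3)


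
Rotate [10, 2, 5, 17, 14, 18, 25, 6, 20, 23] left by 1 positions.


Left rotate by 1: [2, 5, 17, 14, 18, 25, 6, 20, 23, 10]


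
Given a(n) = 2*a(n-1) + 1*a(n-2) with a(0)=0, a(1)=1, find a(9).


Build bottom-up:
...a(7)=169, a(8)=408, a(9)=2*408+1*169=985


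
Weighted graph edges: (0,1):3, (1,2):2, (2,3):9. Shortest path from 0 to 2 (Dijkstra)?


Dijkstra from 0:
Distances: {0: 0, 1: 3, 2: 5, 3: 14}
Shortest distance to 2 = 5, path = [0, 1, 2]


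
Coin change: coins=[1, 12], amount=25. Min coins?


dp[0]=0; dp[i]=1+min(dp[i-c] for c in coins)
...dp[20]=9, dp[21]=10, dp[22]=11, dp[23]=12, dp[24]=2, dp[25]=3
Minimum coins for 25 = 3


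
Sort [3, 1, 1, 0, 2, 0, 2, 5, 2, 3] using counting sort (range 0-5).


Count array: [2, 2, 3, 2, 0, 1]
Reconstruct: [0, 0, 1, 1, 2, 2, 2, 3, 3, 5]


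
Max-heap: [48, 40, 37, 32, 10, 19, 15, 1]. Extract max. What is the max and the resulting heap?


Max = 48
Replace root with last, heapify down
Resulting heap: [40, 32, 37, 1, 10, 19, 15]


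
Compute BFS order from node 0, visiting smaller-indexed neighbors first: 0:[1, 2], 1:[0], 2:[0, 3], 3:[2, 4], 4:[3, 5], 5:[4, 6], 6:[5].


BFS queue: start with [0]
Visit order: [0, 1, 2, 3, 4, 5, 6]


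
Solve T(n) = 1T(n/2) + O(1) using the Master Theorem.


a=1, b=2, c=0. log_2(1)=0 = c=0. Case 2: O(n^c log n) = O(log n)
Complexity: O(log n)


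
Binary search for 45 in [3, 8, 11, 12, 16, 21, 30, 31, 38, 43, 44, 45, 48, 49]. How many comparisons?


Search for 45:
[0,13] mid=6 arr[6]=30
[7,13] mid=10 arr[10]=44
[11,13] mid=12 arr[12]=48
[11,11] mid=11 arr[11]=45
Total: 4 comparisons


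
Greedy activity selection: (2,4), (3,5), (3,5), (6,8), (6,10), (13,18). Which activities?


Greedy: pick earliest-ending, then skip overlaps.
Selected (3 activities): [(2, 4), (6, 8), (13, 18)]


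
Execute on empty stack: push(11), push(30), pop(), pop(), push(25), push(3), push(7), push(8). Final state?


push(11) -> [11]
push(30) -> [11, 30]
pop() returns 30 -> [11]
pop() returns 11 -> []
push(25) -> [25]
push(3) -> [25, 3]
push(7) -> [25, 3, 7]
push(8) -> [25, 3, 7, 8]
Final stack (bottom to top): [25, 3, 7, 8]


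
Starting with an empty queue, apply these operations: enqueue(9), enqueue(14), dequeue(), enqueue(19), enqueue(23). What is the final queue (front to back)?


enqueue(9) -> [9]
enqueue(14) -> [9, 14]
dequeue() returns 9 -> [14]
enqueue(19) -> [14, 19]
enqueue(23) -> [14, 19, 23]
Final queue (front to back): [14, 19, 23]


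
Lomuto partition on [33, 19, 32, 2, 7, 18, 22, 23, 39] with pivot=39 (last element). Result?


Elements <= 39 go left of pivot.
Result: [33, 19, 32, 2, 7, 18, 22, 23, 39], pivot at index 8


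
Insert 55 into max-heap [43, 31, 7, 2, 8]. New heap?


Append 55: [43, 31, 7, 2, 8, 55]
Bubble up: swap idx 5(55) with idx 2(7); swap idx 2(55) with idx 0(43)
Result: [55, 31, 43, 2, 8, 7]


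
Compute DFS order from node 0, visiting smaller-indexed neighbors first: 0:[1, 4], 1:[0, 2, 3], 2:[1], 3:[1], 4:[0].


DFS stack-based: start with [0]
Visit order: [0, 1, 2, 3, 4]


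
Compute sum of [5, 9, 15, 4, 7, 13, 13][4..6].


Prefix sums: [0, 5, 14, 29, 33, 40, 53, 66]
Sum[4..6] = prefix[7] - prefix[4] = 66 - 33 = 33


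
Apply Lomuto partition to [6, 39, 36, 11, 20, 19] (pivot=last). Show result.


Elements <= 19 go left of pivot.
Result: [6, 11, 19, 39, 20, 36], pivot at index 2


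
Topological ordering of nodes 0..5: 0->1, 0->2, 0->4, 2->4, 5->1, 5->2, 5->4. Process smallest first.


Kahn's algorithm, process smallest node first
Order: [0, 3, 5, 1, 2, 4]


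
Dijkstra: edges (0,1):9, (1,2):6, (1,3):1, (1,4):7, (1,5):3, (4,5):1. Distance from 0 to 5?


Dijkstra from 0:
Distances: {0: 0, 1: 9, 2: 15, 3: 10, 4: 13, 5: 12}
Shortest distance to 5 = 12, path = [0, 1, 5]


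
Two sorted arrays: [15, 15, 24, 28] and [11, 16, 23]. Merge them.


Compare heads, take smaller each step.
Merged: [11, 15, 15, 16, 23, 24, 28]


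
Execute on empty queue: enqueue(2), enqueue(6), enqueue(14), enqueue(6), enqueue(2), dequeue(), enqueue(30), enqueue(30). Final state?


enqueue(2) -> [2]
enqueue(6) -> [2, 6]
enqueue(14) -> [2, 6, 14]
enqueue(6) -> [2, 6, 14, 6]
enqueue(2) -> [2, 6, 14, 6, 2]
dequeue() returns 2 -> [6, 14, 6, 2]
enqueue(30) -> [6, 14, 6, 2, 30]
enqueue(30) -> [6, 14, 6, 2, 30, 30]
Final queue (front to back): [6, 14, 6, 2, 30, 30]


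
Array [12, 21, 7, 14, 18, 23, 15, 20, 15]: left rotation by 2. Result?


Left rotate by 2: [7, 14, 18, 23, 15, 20, 15, 12, 21]


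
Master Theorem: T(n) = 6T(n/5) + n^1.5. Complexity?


a=6, b=5, c=1.5. log_5(6)=1.113 < c=1.5. Case 3: O(n^c) = O(n^1.500)
Complexity: O(n^1.500)


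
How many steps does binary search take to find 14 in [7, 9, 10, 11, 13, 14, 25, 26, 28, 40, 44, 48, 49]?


Search for 14:
[0,12] mid=6 arr[6]=25
[0,5] mid=2 arr[2]=10
[3,5] mid=4 arr[4]=13
[5,5] mid=5 arr[5]=14
Total: 4 comparisons


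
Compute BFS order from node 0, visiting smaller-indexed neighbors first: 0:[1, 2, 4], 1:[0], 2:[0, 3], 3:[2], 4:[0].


BFS queue: start with [0]
Visit order: [0, 1, 2, 4, 3]


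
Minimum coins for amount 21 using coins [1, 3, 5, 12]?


dp[0]=0; dp[i]=1+min(dp[i-c] for c in coins)
...dp[16]=3, dp[17]=2, dp[18]=3, dp[19]=4, dp[20]=3, dp[21]=4
Minimum coins for 21 = 4


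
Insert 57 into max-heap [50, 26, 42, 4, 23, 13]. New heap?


Append 57: [50, 26, 42, 4, 23, 13, 57]
Bubble up: swap idx 6(57) with idx 2(42); swap idx 2(57) with idx 0(50)
Result: [57, 26, 50, 4, 23, 13, 42]


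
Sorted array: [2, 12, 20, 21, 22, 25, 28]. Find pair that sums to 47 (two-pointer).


Two pointers: lo=0, hi=6
Found pair: (22, 25) summing to 47


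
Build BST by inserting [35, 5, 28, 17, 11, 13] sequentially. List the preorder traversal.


Root = 35; build tree by BST insertion.
Preorder traversal: [35, 5, 28, 17, 11, 13]


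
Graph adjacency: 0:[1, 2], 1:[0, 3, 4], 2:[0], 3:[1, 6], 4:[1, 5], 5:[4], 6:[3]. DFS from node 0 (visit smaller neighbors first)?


DFS stack-based: start with [0]
Visit order: [0, 1, 3, 6, 4, 5, 2]


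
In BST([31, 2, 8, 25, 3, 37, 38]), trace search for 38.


BST root = 31
Search for 38: compare at each node
Path: [31, 37, 38]


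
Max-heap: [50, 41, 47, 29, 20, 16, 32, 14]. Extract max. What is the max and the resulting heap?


Max = 50
Replace root with last, heapify down
Resulting heap: [47, 41, 32, 29, 20, 16, 14]


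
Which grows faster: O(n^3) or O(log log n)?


double-logarithmic grows slower than cubic
O(log log n) is asymptotically smaller; O(n^3) grows faster


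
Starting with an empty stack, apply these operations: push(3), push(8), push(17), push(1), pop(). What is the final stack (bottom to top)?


push(3) -> [3]
push(8) -> [3, 8]
push(17) -> [3, 8, 17]
push(1) -> [3, 8, 17, 1]
pop() returns 1 -> [3, 8, 17]
Final stack (bottom to top): [3, 8, 17]
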